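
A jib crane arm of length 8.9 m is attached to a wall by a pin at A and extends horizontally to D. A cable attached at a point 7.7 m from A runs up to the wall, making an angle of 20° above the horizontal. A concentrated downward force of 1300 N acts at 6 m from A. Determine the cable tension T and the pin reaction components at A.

ΣM about A: T·sin20°·7.7 − 1300·6 = 0 → T = 7800/(7.7·0.34202) = 2961.78 ≈ 2962 N.
ΣF_x = 0: A_x − T·cos20° = 0 → A_x = 2961.78 × 0.939693 = 2783 N.
ΣF_y = 0: A_y + T·sin20° − 1300 = 0 → A_y = 1300 − 2961.78 × 0.34202 = 287.0 N.

T = 2962 N, A_x = 2783 N, A_y = 287.0 N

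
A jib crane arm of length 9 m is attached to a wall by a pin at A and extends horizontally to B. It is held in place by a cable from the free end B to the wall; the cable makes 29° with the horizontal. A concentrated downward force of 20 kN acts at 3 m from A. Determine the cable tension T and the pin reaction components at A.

ΣM about A: T·sin29°·9 − 20·3 = 0 → T = 60/(9·0.48481) = 13.7511 ≈ 13.75 kN.
ΣF_x = 0: A_x − T·cos29° = 0 → A_x = 13.7511 × 0.87462 = 12.03 kN.
ΣF_y = 0: A_y + T·sin29° − 20 = 0 → A_y = 20 − 13.7511 × 0.48481 = 13.33 kN.

T = 13.75 kN, A_x = 12.03 kN, A_y = 13.33 kN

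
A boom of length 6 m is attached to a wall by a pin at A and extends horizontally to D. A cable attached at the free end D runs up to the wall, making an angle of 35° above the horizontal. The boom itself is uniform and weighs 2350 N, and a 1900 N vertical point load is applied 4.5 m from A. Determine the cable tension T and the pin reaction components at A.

ΣM about A: T·sin35°·6 − 2350·3 − 1900·4.5 = 0 → T = 15600/(6·0.573576) = 4532.97 ≈ 4533 N.
ΣF_x = 0: A_x − T·cos35° = 0 → A_x = 4532.97 × 0.819152 = 3713 N.
ΣF_y = 0: A_y + T·sin35° − 2350 − 1900 = 0 → A_y = 4250 − 4532.97 × 0.573576 = 1650 N.

T = 4533 N, A_x = 3713 N, A_y = 1650 N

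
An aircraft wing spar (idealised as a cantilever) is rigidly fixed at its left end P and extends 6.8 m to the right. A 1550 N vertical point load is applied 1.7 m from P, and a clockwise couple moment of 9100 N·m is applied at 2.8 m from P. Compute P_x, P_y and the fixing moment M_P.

P_x = 0, P_y = 1550 N, M_P = 11740 N·m

ΣF_x = 0: P_x = 0.
ΣF_y = 0: P_y − 1550 = 0 → P_y = 1550 N.
ΣM about P: M_P − 1550·1.7 − 9100 = 0 → M_P = 11740 N·m.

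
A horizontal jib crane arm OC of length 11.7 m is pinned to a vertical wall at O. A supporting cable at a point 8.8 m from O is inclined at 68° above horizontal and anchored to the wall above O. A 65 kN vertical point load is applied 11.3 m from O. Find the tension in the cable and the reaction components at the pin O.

ΣM about O: T·sin68°·8.8 − 65·11.3 = 0 → T = 734.5/(8.8·0.927184) = 90.0209 ≈ 90.02 kN.
ΣF_x = 0: O_x − T·cos68° = 0 → O_x = 90.0209 × 0.374607 = 33.72 kN.
ΣF_y = 0: O_y + T·sin68° − 65 = 0 → O_y = 65 − 90.0209 × 0.927184 = -18.47 kN.

T = 90.02 kN, O_x = 33.72 kN, O_y = -18.47 kN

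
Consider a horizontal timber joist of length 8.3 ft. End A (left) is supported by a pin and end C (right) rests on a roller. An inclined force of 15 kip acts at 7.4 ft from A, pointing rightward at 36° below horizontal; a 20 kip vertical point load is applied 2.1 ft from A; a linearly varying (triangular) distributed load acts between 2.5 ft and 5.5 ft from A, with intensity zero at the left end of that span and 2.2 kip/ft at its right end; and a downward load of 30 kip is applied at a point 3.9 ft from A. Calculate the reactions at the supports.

Resultant of the triangular load: ½ × 2.2 × 3 = 3.3 kip, acting at 4.5 ft from A (one-third of the span from the peak).
Taking moments about A: C_y·8.3 − 15·sin36°·7.4 − 20·2.1 − (½·2.2·3)·4.5 − 30·3.9 = 0 → C_y = 239.094/8.3 = 28.8065 ≈ 28.81 kip.
ΣF_y = 0: A_y + 28.8065 − 15·sin36° − 20 − ½·2.2·3 − 30 = 0 → A_y = 33.31 kip.
ΣF_x = 0: A_x + 15·cos36° = 0 → A_x = -12.14 kip.

A_x = -12.14 kip, A_y = 33.31 kip, C_y = 28.81 kip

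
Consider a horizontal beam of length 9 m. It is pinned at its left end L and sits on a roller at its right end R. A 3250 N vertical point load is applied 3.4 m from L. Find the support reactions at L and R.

L_x = 0, L_y = 2022 N, R_y = 1228 N

Taking moments about L: R_y·9 − 3250·3.4 = 0 → R_y = 11050/9 = 1227.78 ≈ 1228 N.
ΣF_y = 0: L_y + 1227.78 − 3250 = 0 → L_y = 2022 N.
ΣF_x = 0: no horizontal applied forces, so L_x = 0.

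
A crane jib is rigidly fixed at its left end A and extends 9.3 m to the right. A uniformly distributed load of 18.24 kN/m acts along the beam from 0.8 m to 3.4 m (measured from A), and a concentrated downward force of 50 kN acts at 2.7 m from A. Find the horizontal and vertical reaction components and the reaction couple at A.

Resultant of the distributed load: 18.24 × 2.6 = 47.424 kN at 2.1 m from A.
ΣF_x = 0: A_x = 0.
ΣF_y = 0: A_y − 18.24·2.6 − 50 = 0 → A_y = 97.42 kN.
ΣM about A: M_A − (18.24·2.6)·2.1 − 50·2.7 = 0 → M_A = 234.6 kN·m.

A_x = 0, A_y = 97.42 kN, M_A = 234.6 kN·m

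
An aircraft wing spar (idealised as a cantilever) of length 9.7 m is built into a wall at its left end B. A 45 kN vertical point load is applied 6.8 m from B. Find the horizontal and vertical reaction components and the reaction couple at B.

ΣF_x = 0: B_x = 0.
ΣF_y = 0: B_y − 45 = 0 → B_y = 45.00 kN.
ΣM about B: M_B − 45·6.8 = 0 → M_B = 306.0 kN·m.

B_x = 0, B_y = 45.00 kN, M_B = 306.0 kN·m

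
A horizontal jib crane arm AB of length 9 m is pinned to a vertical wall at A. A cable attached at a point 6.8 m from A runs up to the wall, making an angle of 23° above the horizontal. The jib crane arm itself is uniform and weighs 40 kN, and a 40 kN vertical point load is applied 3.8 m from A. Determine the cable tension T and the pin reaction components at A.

T = 125.0 kN, A_x = 115.0 kN, A_y = 31.18 kN

ΣM about A: T·sin23°·6.8 − 40·4.5 − 40·3.8 = 0 → T = 332/(6.8·0.390731) = 124.954 ≈ 125.0 kN.
ΣF_x = 0: A_x − T·cos23° = 0 → A_x = 124.954 × 0.920505 = 115.0 kN.
ΣF_y = 0: A_y + T·sin23° − 40 − 40 = 0 → A_y = 80 − 124.954 × 0.390731 = 31.18 kN.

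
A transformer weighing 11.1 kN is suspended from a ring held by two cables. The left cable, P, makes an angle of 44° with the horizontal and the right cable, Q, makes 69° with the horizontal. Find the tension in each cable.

T_P = 4.321 kN, T_Q = 8.674 kN

ΣF_x = 0: −T_P·cos44° + T_Q·cos69° = 0 → T_Q = 2.00727·T_P.
ΣF_y = 0: T_P·sin44° + T_Q·sin69° = 11.1.
Substitute: T_P·(0.694658 + 2.00727·0.93358) = 11.1 → T_P = 4.32141 ≈ 4.321 kN.
Then T_Q = 2.00727 × 4.32141 = 8.674 kN.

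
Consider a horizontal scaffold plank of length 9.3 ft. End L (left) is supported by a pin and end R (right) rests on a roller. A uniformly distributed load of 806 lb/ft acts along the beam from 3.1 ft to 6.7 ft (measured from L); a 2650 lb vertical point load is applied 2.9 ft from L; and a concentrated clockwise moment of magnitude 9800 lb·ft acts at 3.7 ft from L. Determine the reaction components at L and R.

Resultant of the distributed load: 806 × 3.6 = 2901.6 lb at 4.9 ft from L.
Moments about L: R_y·9.3 − (806·3.6)·4.9 − 2650·2.9 − 9800 = 0 → R_y = 31702.84/9.3 = 3408.91 ≈ 3409 lb.
ΣF_y = 0: L_y + 3408.91 − 806·3.6 − 2650 = 0 → L_y = 2143 lb.
ΣF_x = 0: no horizontal applied forces, so L_x = 0.

L_x = 0, L_y = 2143 lb, R_y = 3409 lb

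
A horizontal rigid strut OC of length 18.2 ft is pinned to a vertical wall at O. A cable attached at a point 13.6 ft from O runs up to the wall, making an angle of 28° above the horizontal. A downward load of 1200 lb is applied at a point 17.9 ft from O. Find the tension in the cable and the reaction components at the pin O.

ΣM about O: T·sin28°·13.6 − 1200·17.9 = 0 → T = 21480/(13.6·0.469472) = 3364.23 ≈ 3364 lb.
ΣF_x = 0: O_x − T·cos28° = 0 → O_x = 3364.23 × 0.882948 = 2970 lb.
ΣF_y = 0: O_y + T·sin28° − 1200 = 0 → O_y = 1200 − 3364.23 × 0.469472 = -379.4 lb.

T = 3364 lb, O_x = 2970 lb, O_y = -379.4 lb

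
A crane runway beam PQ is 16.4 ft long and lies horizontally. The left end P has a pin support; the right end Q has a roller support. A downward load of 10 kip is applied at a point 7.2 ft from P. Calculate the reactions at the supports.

P_x = 0, P_y = 5.610 kip, Q_y = 4.390 kip

Taking moments about P: Q_y·16.4 − 10·7.2 = 0 → Q_y = 72/16.4 = 4.39024 ≈ 4.390 kip.
ΣF_y = 0: P_y + 4.39024 − 10 = 0 → P_y = 5.610 kip.
ΣF_x = 0: no horizontal applied forces, so P_x = 0.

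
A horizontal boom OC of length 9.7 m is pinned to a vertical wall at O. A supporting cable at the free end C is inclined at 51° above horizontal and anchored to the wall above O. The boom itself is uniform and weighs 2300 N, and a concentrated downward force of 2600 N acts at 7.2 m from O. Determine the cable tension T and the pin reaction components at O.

T = 3963 N, O_x = 2494 N, O_y = 1820 N

ΣM about O: T·sin51°·9.7 − 2300·4.85 − 2600·7.2 = 0 → T = 29875/(9.7·0.777146) = 3963.09 ≈ 3963 N.
ΣF_x = 0: O_x − T·cos51° = 0 → O_x = 3963.09 × 0.62932 = 2494 N.
ΣF_y = 0: O_y + T·sin51° − 2300 − 2600 = 0 → O_y = 4900 − 3963.09 × 0.777146 = 1820 N.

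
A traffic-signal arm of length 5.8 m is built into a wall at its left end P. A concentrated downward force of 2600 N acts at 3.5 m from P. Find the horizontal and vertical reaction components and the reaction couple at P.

ΣF_x = 0: P_x = 0.
ΣF_y = 0: P_y − 2600 = 0 → P_y = 2600 N.
ΣM about P: M_P − 2600·3.5 = 0 → M_P = 9100 N·m.

P_x = 0, P_y = 2600 N, M_P = 9100 N·m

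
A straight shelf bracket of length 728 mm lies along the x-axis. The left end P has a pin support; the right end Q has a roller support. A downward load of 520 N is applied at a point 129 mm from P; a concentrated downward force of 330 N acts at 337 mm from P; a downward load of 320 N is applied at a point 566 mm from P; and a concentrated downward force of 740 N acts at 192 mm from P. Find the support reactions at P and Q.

P_x = 0, P_y = 1221 N, Q_y = 688.9 N

ΣM about P: Q_y·728 − 520·129 − 330·337 − 320·566 − 740·192 = 0 → Q_y = 501490/728 = 688.86 ≈ 688.9 N.
ΣF_y = 0: P_y + 688.86 − 520 − 330 − 320 − 740 = 0 → P_y = 1221 N.
ΣF_x = 0: no horizontal applied forces, so P_x = 0.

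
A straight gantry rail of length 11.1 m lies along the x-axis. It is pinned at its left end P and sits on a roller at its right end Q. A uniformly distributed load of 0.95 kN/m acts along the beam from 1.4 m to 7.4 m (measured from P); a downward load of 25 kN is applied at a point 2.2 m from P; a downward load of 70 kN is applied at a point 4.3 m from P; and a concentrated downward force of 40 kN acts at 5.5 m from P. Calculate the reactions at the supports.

Resultant of the distributed load: 0.95 × 6 = 5.7 kN at 4.4 m from P.
ΣM about P: Q_y·11.1 − (0.95·6)·4.4 − 25·2.2 − 70·4.3 − 40·5.5 = 0 → Q_y = 601.08/11.1 = 54.1514 ≈ 54.15 kN.
ΣF_y = 0: P_y + 54.1514 − 0.95·6 − 25 − 70 − 40 = 0 → P_y = 86.55 kN.
ΣF_x = 0: no horizontal applied forces, so P_x = 0.

P_x = 0, P_y = 86.55 kN, Q_y = 54.15 kN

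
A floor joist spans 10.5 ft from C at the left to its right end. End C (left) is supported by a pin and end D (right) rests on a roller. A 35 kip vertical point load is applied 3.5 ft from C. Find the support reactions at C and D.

Moments about C: D_y·10.5 − 35·3.5 = 0 → D_y = 122.5/10.5 = 11.6667 ≈ 11.67 kip.
ΣF_y = 0: C_y + 11.6667 − 35 = 0 → C_y = 23.33 kip.
ΣF_x = 0: no horizontal applied forces, so C_x = 0.

C_x = 0, C_y = 23.33 kip, D_y = 11.67 kip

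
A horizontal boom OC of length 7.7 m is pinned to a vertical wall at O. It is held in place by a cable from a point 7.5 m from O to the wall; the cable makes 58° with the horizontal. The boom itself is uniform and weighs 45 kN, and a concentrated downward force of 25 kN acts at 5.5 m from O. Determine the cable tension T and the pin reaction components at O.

T = 48.86 kN, O_x = 25.89 kN, O_y = 28.57 kN

ΣM about O: T·sin58°·7.5 − 45·3.85 − 25·5.5 = 0 → T = 310.75/(7.5·0.848048) = 48.8573 ≈ 48.86 kN.
ΣF_x = 0: O_x − T·cos58° = 0 → O_x = 48.8573 × 0.529919 = 25.89 kN.
ΣF_y = 0: O_y + T·sin58° − 45 − 25 = 0 → O_y = 70 − 48.8573 × 0.848048 = 28.57 kN.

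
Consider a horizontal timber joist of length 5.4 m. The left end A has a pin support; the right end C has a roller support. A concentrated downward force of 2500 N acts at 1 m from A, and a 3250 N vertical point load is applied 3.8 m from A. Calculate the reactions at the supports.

A_x = 0, A_y = 3000 N, C_y = 2750 N

ΣM about A: C_y·5.4 − 2500·1 − 3250·3.8 = 0 → C_y = 14850/5.4 = 2750 N.
ΣF_y = 0: A_y + 2750 − 2500 − 3250 = 0 → A_y = 3000 N.
ΣF_x = 0: no horizontal applied forces, so A_x = 0.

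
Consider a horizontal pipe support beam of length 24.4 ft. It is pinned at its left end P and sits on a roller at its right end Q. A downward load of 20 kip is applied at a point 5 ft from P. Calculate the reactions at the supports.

Taking moments about P: Q_y·24.4 − 20·5 = 0 → Q_y = 100/24.4 = 4.09836 ≈ 4.098 kip.
ΣF_y = 0: P_y + 4.09836 − 20 = 0 → P_y = 15.90 kip.
ΣF_x = 0: no horizontal applied forces, so P_x = 0.

P_x = 0, P_y = 15.90 kip, Q_y = 4.098 kip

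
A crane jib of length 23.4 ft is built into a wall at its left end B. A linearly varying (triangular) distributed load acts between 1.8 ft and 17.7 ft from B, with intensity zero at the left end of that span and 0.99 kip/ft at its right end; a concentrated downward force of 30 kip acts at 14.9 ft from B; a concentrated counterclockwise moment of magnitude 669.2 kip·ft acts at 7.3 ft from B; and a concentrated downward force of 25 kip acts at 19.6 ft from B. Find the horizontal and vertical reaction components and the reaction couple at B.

Resultant of the triangular load: ½ × 0.99 × 15.9 = 7.8705 kip, acting at 12.4 ft from B (one-third of the span from the peak).
ΣF_x = 0: B_x = 0.
ΣF_y = 0: B_y − ½·0.99·15.9 − 30 − 25 = 0 → B_y = 62.87 kip.
ΣM about B: M_B − (½·0.99·15.9)·12.4 − 30·14.9 + 669.2 − 25·19.6 = 0 → M_B = 365.4 kip·ft.

B_x = 0, B_y = 62.87 kip, M_B = 365.4 kip·ft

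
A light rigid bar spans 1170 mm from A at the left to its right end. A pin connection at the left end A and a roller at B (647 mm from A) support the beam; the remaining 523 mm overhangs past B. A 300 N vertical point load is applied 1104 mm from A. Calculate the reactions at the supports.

Taking moments about A: B_y·647 − 300·1104 = 0 → B_y = 331200/647 = 511.901 ≈ 511.9 N.
ΣF_y = 0: A_y + 511.901 − 300 = 0 → A_y = -211.9 N.
ΣF_x = 0: no horizontal applied forces, so A_x = 0.

A_x = 0, A_y = -211.9 N, B_y = 511.9 N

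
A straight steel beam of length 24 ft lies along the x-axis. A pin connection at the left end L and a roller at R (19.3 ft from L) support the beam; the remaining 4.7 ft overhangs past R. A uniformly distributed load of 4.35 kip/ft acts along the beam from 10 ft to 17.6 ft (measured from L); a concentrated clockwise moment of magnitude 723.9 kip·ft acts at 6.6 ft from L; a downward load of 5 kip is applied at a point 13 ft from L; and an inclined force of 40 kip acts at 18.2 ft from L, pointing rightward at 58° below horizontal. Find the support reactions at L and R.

L_x = -21.20 kip, L_y = -24.52 kip, R_y = 96.50 kip

Resultant of the distributed load: 4.35 × 7.6 = 33.06 kip at 13.8 ft from L.
Taking moments about L: R_y·19.3 − (4.35·7.6)·13.8 − 723.9 − 5·13 − 40·sin58°·18.2 = 0 → R_y = 1862.51/19.3 = 96.5031 ≈ 96.50 kip.
ΣF_y = 0: L_y + 96.5031 − 4.35·7.6 − 5 − 40·sin58° = 0 → L_y = -24.52 kip.
ΣF_x = 0: L_x + 40·cos58° = 0 → L_x = -21.20 kip.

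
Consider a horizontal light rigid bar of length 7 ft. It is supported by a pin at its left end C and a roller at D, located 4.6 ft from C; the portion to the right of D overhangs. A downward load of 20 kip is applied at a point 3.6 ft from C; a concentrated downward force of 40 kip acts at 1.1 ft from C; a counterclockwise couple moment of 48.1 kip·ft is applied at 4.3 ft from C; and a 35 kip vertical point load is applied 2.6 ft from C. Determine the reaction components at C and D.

C_x = 0, C_y = 60.46 kip, D_y = 34.54 kip

ΣM about C: D_y·4.6 − 20·3.6 − 40·1.1 + 48.1 − 35·2.6 = 0 → D_y = 158.9/4.6 = 34.5435 ≈ 34.54 kip.
ΣF_y = 0: C_y + 34.5435 − 20 − 40 − 35 = 0 → C_y = 60.46 kip.
ΣF_x = 0: no horizontal applied forces, so C_x = 0.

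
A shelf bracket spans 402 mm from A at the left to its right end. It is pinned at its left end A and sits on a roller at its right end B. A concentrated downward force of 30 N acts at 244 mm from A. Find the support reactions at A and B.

A_x = 0, A_y = 11.79 N, B_y = 18.21 N

Taking moments about A: B_y·402 − 30·244 = 0 → B_y = 7320/402 = 18.209 ≈ 18.21 N.
ΣF_y = 0: A_y + 18.209 − 30 = 0 → A_y = 11.79 N.
ΣF_x = 0: no horizontal applied forces, so A_x = 0.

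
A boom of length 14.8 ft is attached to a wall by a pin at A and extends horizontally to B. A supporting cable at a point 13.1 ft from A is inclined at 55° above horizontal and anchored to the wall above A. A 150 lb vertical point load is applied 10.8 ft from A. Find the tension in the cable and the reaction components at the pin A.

ΣM about A: T·sin55°·13.1 − 150·10.8 = 0 → T = 1620/(13.1·0.819152) = 150.966 ≈ 151.0 lb.
ΣF_x = 0: A_x − T·cos55° = 0 → A_x = 150.966 × 0.573576 = 86.59 lb.
ΣF_y = 0: A_y + T·sin55° − 150 = 0 → A_y = 150 − 150.966 × 0.819152 = 26.34 lb.

T = 151.0 lb, A_x = 86.59 lb, A_y = 26.34 lb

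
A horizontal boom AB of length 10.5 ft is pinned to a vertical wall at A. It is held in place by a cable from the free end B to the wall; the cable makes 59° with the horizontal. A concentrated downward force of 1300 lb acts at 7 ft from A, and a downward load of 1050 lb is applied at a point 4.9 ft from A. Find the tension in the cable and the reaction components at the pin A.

T = 1583 lb, A_x = 815.2 lb, A_y = 993.3 lb

ΣM about A: T·sin59°·10.5 − 1300·7 − 1050·4.9 = 0 → T = 14245/(10.5·0.857167) = 1582.73 ≈ 1583 lb.
ΣF_x = 0: A_x − T·cos59° = 0 → A_x = 1582.73 × 0.515038 = 815.2 lb.
ΣF_y = 0: A_y + T·sin59° − 1300 − 1050 = 0 → A_y = 2350 − 1582.73 × 0.857167 = 993.3 lb.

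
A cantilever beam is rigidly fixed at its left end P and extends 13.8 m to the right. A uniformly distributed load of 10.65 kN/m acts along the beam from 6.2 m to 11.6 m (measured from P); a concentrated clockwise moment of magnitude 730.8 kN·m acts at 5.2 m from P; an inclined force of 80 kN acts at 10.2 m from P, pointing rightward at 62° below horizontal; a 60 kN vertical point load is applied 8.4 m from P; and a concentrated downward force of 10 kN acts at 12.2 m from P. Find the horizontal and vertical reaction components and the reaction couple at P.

Resultant of the distributed load: 10.65 × 5.4 = 57.51 kN at 8.9 m from P.
ΣF_x = 0: P_x + 80·cos62° = 0 → P_x = -37.56 kN.
ΣF_y = 0: P_y − 10.65·5.4 − 80·sin62° − 60 − 10 = 0 → P_y = 198.1 kN.
ΣM about P: M_P − (10.65·5.4)·8.9 − 730.8 − 80·sin62°·10.2 − 60·8.4 − 10·12.2 = 0 → M_P = 2589 kN·m.

P_x = -37.56 kN, P_y = 198.1 kN, M_P = 2589 kN·m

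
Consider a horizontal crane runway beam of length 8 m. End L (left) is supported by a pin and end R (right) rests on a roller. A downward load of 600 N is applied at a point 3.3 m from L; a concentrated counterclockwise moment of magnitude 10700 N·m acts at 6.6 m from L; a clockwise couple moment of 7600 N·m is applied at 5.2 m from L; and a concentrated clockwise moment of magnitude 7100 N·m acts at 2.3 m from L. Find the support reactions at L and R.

L_x = 0, L_y = -147.5 N, R_y = 747.5 N

Moments about L: R_y·8 − 600·3.3 + 10700 − 7600 − 7100 = 0 → R_y = 5980/8 = 747.5 N.
ΣF_y = 0: L_y + 747.5 − 600 = 0 → L_y = -147.5 N.
ΣF_x = 0: no horizontal applied forces, so L_x = 0.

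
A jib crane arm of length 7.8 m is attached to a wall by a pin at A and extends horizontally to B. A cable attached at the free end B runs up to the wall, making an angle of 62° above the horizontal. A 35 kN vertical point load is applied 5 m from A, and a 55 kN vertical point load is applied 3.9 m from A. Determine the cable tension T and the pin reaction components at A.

T = 56.56 kN, A_x = 26.55 kN, A_y = 40.06 kN

ΣM about A: T·sin62°·7.8 − 35·5 − 55·3.9 = 0 → T = 389.5/(7.8·0.882948) = 56.5559 ≈ 56.56 kN.
ΣF_x = 0: A_x − T·cos62° = 0 → A_x = 56.5559 × 0.469472 = 26.55 kN.
ΣF_y = 0: A_y + T·sin62° − 35 − 55 = 0 → A_y = 90 − 56.5559 × 0.882948 = 40.06 kN.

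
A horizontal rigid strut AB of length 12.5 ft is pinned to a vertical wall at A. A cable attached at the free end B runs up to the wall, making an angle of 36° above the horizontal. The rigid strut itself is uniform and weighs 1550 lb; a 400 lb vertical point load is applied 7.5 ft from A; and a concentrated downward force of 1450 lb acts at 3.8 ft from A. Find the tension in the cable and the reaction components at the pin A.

T = 2477 lb, A_x = 2004 lb, A_y = 1944 lb

ΣM about A: T·sin36°·12.5 − 1550·6.25 − 400·7.5 − 1450·3.8 = 0 → T = 18197.5/(12.5·0.587785) = 2476.76 ≈ 2477 lb.
ΣF_x = 0: A_x − T·cos36° = 0 → A_x = 2476.76 × 0.809017 = 2004 lb.
ΣF_y = 0: A_y + T·sin36° − 1550 − 400 − 1450 = 0 → A_y = 3400 − 2476.76 × 0.587785 = 1944 lb.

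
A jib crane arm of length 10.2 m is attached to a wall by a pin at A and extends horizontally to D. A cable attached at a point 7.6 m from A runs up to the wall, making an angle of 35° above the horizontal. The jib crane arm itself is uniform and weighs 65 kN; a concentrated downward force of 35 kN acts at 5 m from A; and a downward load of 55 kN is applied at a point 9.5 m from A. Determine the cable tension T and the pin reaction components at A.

ΣM about A: T·sin35°·7.6 − 65·5.1 − 35·5 − 55·9.5 = 0 → T = 1029/(7.6·0.573576) = 236.054 ≈ 236.1 kN.
ΣF_x = 0: A_x − T·cos35° = 0 → A_x = 236.054 × 0.819152 = 193.4 kN.
ΣF_y = 0: A_y + T·sin35° − 65 − 35 − 55 = 0 → A_y = 155 − 236.054 × 0.573576 = 19.61 kN.

T = 236.1 kN, A_x = 193.4 kN, A_y = 19.61 kN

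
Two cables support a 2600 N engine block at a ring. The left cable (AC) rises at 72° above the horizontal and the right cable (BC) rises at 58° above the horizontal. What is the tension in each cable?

T_AC = 1799 N, T_BC = 1049 N

ΣF_x = 0: −T_AC·cos72° + T_BC·cos58° = 0 → T_BC = 0.58314·T_AC.
ΣF_y = 0: T_AC·sin72° + T_BC·sin58° = 2600.
Substitute: T_AC·(0.951057 + 0.58314·0.848048) = 2600 → T_AC = 1798.58 ≈ 1799 N.
Then T_BC = 0.58314 × 1798.58 = 1049 N.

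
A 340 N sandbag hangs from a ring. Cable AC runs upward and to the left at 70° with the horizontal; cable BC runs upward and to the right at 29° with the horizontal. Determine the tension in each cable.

T_AC = 301.1 N, T_BC = 117.7 N

ΣF_x = 0: −T_AC·cos70° + T_BC·cos29° = 0 → T_BC = 0.39105·T_AC.
ΣF_y = 0: T_AC·sin70° + T_BC·sin29° = 340.
Substitute: T_AC·(0.939693 + 0.39105·0.48481) = 340 → T_AC = 301.077 ≈ 301.1 N.
Then T_BC = 0.39105 × 301.077 = 117.7 N.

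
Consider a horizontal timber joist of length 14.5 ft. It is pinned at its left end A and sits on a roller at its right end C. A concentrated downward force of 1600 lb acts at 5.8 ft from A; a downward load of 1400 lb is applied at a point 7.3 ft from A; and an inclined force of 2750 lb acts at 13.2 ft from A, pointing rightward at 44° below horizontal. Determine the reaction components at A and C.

ΣM about A: C_y·14.5 − 1600·5.8 − 1400·7.3 − 2750·sin44°·13.2 = 0 → C_y = 44716.1/14.5 = 3083.87 ≈ 3084 lb.
ΣF_y = 0: A_y + 3083.87 − 1600 − 1400 − 2750·sin44° = 0 → A_y = 1826 lb.
ΣF_x = 0: A_x + 2750·cos44° = 0 → A_x = -1978 lb.

A_x = -1978 lb, A_y = 1826 lb, C_y = 3084 lb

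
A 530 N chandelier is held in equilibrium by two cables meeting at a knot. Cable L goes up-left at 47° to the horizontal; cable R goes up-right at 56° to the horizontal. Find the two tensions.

T_L = 304.2 N, T_R = 371.0 N

ΣF_x = 0: −T_L·cos47° + T_R·cos56° = 0 → T_R = 1.21961·T_L.
ΣF_y = 0: T_L·sin47° + T_R·sin56° = 530.
Substitute: T_L·(0.731354 + 1.21961·0.829038) = 530 → T_L = 304.168 ≈ 304.2 N.
Then T_R = 1.21961 × 304.168 = 371.0 N.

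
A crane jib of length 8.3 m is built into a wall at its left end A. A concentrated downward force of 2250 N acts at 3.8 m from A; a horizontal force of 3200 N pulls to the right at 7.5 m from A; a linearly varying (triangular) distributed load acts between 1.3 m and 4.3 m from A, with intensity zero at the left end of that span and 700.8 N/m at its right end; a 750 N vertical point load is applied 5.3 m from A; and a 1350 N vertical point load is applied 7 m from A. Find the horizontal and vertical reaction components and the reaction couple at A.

A_x = -3200 N, A_y = 5401 N, M_A = 25440 N·m

Resultant of the triangular load: ½ × 700.8 × 3 = 1051.2 N, acting at 3.3 m from A (one-third of the span from the peak).
ΣF_x = 0: A_x + 3200 = 0 → A_x = -3200 N.
ΣF_y = 0: A_y − 2250 − ½·700.8·3 − 750 − 1350 = 0 → A_y = 5401 N.
ΣM about A: M_A − 2250·3.8 − (½·700.8·3)·3.3 − 750·5.3 − 1350·7 = 0 → M_A = 25440 N·m.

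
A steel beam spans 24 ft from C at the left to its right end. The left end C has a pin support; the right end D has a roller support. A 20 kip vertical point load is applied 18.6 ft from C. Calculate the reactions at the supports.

ΣM about C: D_y·24 − 20·18.6 = 0 → D_y = 372/24 = 15.50 kip.
ΣF_y = 0: C_y + 15.5 − 20 = 0 → C_y = 4.500 kip.
ΣF_x = 0: no horizontal applied forces, so C_x = 0.

C_x = 0, C_y = 4.500 kip, D_y = 15.50 kip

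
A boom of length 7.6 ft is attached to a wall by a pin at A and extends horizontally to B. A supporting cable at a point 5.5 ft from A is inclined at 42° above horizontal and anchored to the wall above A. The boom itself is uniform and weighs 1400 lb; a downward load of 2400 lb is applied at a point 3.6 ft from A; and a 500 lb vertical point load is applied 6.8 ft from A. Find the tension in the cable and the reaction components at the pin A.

ΣM about A: T·sin42°·5.5 − 1400·3.8 − 2400·3.6 − 500·6.8 = 0 → T = 17360/(5.5·0.669131) = 4717.11 ≈ 4717 lb.
ΣF_x = 0: A_x − T·cos42° = 0 → A_x = 4717.11 × 0.743145 = 3505 lb.
ΣF_y = 0: A_y + T·sin42° − 1400 − 2400 − 500 = 0 → A_y = 4300 − 4717.11 × 0.669131 = 1144 lb.

T = 4717 lb, A_x = 3505 lb, A_y = 1144 lb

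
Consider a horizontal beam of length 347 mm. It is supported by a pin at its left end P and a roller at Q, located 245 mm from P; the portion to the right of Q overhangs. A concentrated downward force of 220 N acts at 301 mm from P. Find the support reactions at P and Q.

ΣM about P: Q_y·245 − 220·301 = 0 → Q_y = 66220/245 = 270.286 ≈ 270.3 N.
ΣF_y = 0: P_y + 270.286 − 220 = 0 → P_y = -50.29 N.
ΣF_x = 0: no horizontal applied forces, so P_x = 0.

P_x = 0, P_y = -50.29 N, Q_y = 270.3 N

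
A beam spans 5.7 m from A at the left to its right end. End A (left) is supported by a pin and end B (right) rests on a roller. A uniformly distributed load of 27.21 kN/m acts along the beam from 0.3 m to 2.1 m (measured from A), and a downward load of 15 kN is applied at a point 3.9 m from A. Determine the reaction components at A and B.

Resultant of the distributed load: 27.21 × 1.8 = 48.978 kN at 1.2 m from A.
ΣM about A: B_y·5.7 − (27.21·1.8)·1.2 − 15·3.9 = 0 → B_y = 117.2736/5.7 = 20.5743 ≈ 20.57 kN.
ΣF_y = 0: A_y + 20.5743 − 27.21·1.8 − 15 = 0 → A_y = 43.40 kN.
ΣF_x = 0: no horizontal applied forces, so A_x = 0.

A_x = 0, A_y = 43.40 kN, B_y = 20.57 kN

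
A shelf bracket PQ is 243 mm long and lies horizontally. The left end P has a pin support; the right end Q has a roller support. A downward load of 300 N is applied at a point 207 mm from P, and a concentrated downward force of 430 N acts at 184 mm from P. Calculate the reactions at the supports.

Moments about P: Q_y·243 − 300·207 − 430·184 = 0 → Q_y = 141220/243 = 581.152 ≈ 581.2 N.
ΣF_y = 0: P_y + 581.152 − 300 − 430 = 0 → P_y = 148.8 N.
ΣF_x = 0: no horizontal applied forces, so P_x = 0.

P_x = 0, P_y = 148.8 N, Q_y = 581.2 N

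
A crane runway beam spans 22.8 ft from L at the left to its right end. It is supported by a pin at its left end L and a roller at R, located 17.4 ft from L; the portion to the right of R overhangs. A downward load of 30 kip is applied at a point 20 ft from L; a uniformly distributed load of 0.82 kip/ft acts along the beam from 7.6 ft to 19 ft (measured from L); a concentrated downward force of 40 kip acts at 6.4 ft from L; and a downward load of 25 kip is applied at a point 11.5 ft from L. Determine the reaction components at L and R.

Resultant of the distributed load: 0.82 × 11.4 = 9.348 kip at 13.3 ft from L.
Taking moments about L: R_y·17.4 − 30·20 − (0.82·11.4)·13.3 − 40·6.4 − 25·11.5 = 0 → R_y = 1267.8284/17.4 = 72.8637 ≈ 72.86 kip.
ΣF_y = 0: L_y + 72.8637 − 30 − 0.82·11.4 − 40 − 25 = 0 → L_y = 31.48 kip.
ΣF_x = 0: no horizontal applied forces, so L_x = 0.

L_x = 0, L_y = 31.48 kip, R_y = 72.86 kip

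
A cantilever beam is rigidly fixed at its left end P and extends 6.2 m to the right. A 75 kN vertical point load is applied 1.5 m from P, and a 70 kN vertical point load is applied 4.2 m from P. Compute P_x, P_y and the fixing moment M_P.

ΣF_x = 0: P_x = 0.
ΣF_y = 0: P_y − 75 − 70 = 0 → P_y = 145.0 kN.
ΣM about P: M_P − 75·1.5 − 70·4.2 = 0 → M_P = 406.5 kN·m.

P_x = 0, P_y = 145.0 kN, M_P = 406.5 kN·m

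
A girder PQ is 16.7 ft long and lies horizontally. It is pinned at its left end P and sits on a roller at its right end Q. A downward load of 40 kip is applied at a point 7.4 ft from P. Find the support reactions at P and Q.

P_x = 0, P_y = 22.28 kip, Q_y = 17.72 kip

Moments about P: Q_y·16.7 − 40·7.4 = 0 → Q_y = 296/16.7 = 17.7246 ≈ 17.72 kip.
ΣF_y = 0: P_y + 17.7246 − 40 = 0 → P_y = 22.28 kip.
ΣF_x = 0: no horizontal applied forces, so P_x = 0.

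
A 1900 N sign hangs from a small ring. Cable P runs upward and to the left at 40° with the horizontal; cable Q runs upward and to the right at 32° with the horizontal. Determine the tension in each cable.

T_P = 1694 N, T_Q = 1530 N

ΣF_x = 0: −T_P·cos40° + T_Q·cos32° = 0 → T_Q = 0.903303·T_P.
ΣF_y = 0: T_P·sin40° + T_Q·sin32° = 1900.
Substitute: T_P·(0.642788 + 0.903303·0.529919) = 1900 → T_P = 1694.21 ≈ 1694 N.
Then T_Q = 0.903303 × 1694.21 = 1530 N.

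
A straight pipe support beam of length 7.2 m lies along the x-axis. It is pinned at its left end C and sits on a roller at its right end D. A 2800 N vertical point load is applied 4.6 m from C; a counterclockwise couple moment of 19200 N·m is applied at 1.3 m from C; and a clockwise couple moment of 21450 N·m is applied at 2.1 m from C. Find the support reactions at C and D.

C_x = 0, C_y = 698.6 N, D_y = 2101 N

Taking moments about C: D_y·7.2 − 2800·4.6 + 19200 − 21450 = 0 → D_y = 15130/7.2 = 2101.39 ≈ 2101 N.
ΣF_y = 0: C_y + 2101.39 − 2800 = 0 → C_y = 698.6 N.
ΣF_x = 0: no horizontal applied forces, so C_x = 0.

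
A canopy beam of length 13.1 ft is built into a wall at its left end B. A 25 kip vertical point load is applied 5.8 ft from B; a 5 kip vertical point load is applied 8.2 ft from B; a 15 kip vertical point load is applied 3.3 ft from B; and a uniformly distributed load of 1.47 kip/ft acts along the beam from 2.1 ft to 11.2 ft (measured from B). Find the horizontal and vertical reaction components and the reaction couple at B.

Resultant of the distributed load: 1.47 × 9.1 = 13.377 kip at 6.65 ft from B.
ΣF_x = 0: B_x = 0.
ΣF_y = 0: B_y − 25 − 5 − 15 − 1.47·9.1 = 0 → B_y = 58.38 kip.
ΣM about B: M_B − 25·5.8 − 5·8.2 − 15·3.3 − (1.47·9.1)·6.65 = 0 → M_B = 324.5 kip·ft.

B_x = 0, B_y = 58.38 kip, M_B = 324.5 kip·ft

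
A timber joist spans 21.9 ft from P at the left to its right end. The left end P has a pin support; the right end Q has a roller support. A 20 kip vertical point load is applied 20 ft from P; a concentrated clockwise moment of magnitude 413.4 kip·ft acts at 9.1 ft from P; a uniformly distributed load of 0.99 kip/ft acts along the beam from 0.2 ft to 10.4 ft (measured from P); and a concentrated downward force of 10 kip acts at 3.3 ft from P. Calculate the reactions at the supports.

Resultant of the distributed load: 0.99 × 10.2 = 10.098 kip at 5.3 ft from P.
ΣM about P: Q_y·21.9 − 20·20 − 413.4 − (0.99·10.2)·5.3 − 10·3.3 = 0 → Q_y = 899.9194/21.9 = 41.0922 ≈ 41.09 kip.
ΣF_y = 0: P_y + 41.0922 − 20 − 0.99·10.2 − 10 = 0 → P_y = -0.9942 kip.
ΣF_x = 0: no horizontal applied forces, so P_x = 0.

P_x = 0, P_y = -0.9942 kip, Q_y = 41.09 kip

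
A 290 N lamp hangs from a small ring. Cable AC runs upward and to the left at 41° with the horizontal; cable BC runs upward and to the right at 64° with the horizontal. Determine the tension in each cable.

ΣF_x = 0: −T_AC·cos41° + T_BC·cos64° = 0 → T_BC = 1.72162·T_AC.
ΣF_y = 0: T_AC·sin41° + T_BC·sin64° = 290.
Substitute: T_AC·(0.656059 + 1.72162·0.898794) = 290 → T_AC = 131.612 ≈ 131.6 N.
Then T_BC = 1.72162 × 131.612 = 226.6 N.

T_AC = 131.6 N, T_BC = 226.6 N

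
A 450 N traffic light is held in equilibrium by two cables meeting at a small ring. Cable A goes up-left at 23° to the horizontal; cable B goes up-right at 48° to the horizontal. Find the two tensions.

T_A = 318.5 N, T_B = 438.1 N

ΣF_x = 0: −T_A·cos23° + T_B·cos48° = 0 → T_B = 1.37567·T_A.
ΣF_y = 0: T_A·sin23° + T_B·sin48° = 450.
Substitute: T_A·(0.390731 + 1.37567·0.743145) = 450 → T_A = 318.459 ≈ 318.5 N.
Then T_B = 1.37567 × 318.459 = 438.1 N.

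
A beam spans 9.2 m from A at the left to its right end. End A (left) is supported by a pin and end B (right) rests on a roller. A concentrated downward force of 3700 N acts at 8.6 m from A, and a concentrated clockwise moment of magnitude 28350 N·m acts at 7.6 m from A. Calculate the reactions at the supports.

Taking moments about A: B_y·9.2 − 3700·8.6 − 28350 = 0 → B_y = 60170/9.2 = 6540.22 ≈ 6540 N.
ΣF_y = 0: A_y + 6540.22 − 3700 = 0 → A_y = -2840 N.
ΣF_x = 0: no horizontal applied forces, so A_x = 0.

A_x = 0, A_y = -2840 N, B_y = 6540 N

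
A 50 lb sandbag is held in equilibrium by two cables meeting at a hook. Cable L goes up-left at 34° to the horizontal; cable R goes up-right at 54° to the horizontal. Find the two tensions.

ΣF_x = 0: −T_L·cos34° + T_R·cos54° = 0 → T_R = 1.41044·T_L.
ΣF_y = 0: T_L·sin34° + T_R·sin54° = 50.
Substitute: T_L·(0.559193 + 1.41044·0.809017) = 50 → T_L = 29.4072 ≈ 29.41 lb.
Then T_R = 1.41044 × 29.4072 = 41.48 lb.

T_L = 29.41 lb, T_R = 41.48 lb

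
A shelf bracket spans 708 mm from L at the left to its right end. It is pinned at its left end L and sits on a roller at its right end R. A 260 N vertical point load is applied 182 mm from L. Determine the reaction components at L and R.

L_x = 0, L_y = 193.2 N, R_y = 66.84 N

Moments about L: R_y·708 − 260·182 = 0 → R_y = 47320/708 = 66.8362 ≈ 66.84 N.
ΣF_y = 0: L_y + 66.8362 − 260 = 0 → L_y = 193.2 N.
ΣF_x = 0: no horizontal applied forces, so L_x = 0.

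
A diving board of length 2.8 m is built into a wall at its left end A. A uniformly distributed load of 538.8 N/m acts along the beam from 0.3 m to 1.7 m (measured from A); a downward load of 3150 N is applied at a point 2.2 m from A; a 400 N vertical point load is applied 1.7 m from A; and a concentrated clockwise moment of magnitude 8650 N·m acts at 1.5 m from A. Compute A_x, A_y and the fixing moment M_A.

Resultant of the distributed load: 538.8 × 1.4 = 754.32 N at 1 m from A.
ΣF_x = 0: A_x = 0.
ΣF_y = 0: A_y − 538.8·1.4 − 3150 − 400 = 0 → A_y = 4304 N.
ΣM about A: M_A − (538.8·1.4)·1 − 3150·2.2 − 400·1.7 − 8650 = 0 → M_A = 17010 N·m.

A_x = 0, A_y = 4304 N, M_A = 17010 N·m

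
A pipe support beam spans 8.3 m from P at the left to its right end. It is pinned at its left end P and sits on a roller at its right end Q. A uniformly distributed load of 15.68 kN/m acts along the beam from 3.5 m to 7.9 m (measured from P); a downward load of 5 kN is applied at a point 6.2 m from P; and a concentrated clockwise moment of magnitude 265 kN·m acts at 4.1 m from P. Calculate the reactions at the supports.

P_x = 0, P_y = -9.051 kN, Q_y = 83.04 kN

Resultant of the distributed load: 15.68 × 4.4 = 68.992 kN at 5.7 m from P.
ΣM about P: Q_y·8.3 − (15.68·4.4)·5.7 − 5·6.2 − 265 = 0 → Q_y = 689.2544/8.3 = 83.0427 ≈ 83.04 kN.
ΣF_y = 0: P_y + 83.0427 − 15.68·4.4 − 5 = 0 → P_y = -9.051 kN.
ΣF_x = 0: no horizontal applied forces, so P_x = 0.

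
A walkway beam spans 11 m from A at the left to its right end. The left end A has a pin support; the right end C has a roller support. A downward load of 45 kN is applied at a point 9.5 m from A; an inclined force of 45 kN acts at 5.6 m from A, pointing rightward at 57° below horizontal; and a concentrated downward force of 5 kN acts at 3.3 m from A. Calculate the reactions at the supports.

A_x = -24.51 kN, A_y = 28.16 kN, C_y = 59.58 kN

Taking moments about A: C_y·11 − 45·9.5 − 45·sin57°·5.6 − 5·3.3 = 0 → C_y = 655.345/11 = 59.5768 ≈ 59.58 kN.
ΣF_y = 0: A_y + 59.5768 − 45 − 45·sin57° − 5 = 0 → A_y = 28.16 kN.
ΣF_x = 0: A_x + 45·cos57° = 0 → A_x = -24.51 kN.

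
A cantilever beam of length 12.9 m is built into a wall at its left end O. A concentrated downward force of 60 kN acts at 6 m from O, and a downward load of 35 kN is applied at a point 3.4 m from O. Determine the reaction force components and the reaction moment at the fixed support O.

ΣF_x = 0: O_x = 0.
ΣF_y = 0: O_y − 60 − 35 = 0 → O_y = 95.00 kN.
ΣM about O: M_O − 60·6 − 35·3.4 = 0 → M_O = 479.0 kN·m.

O_x = 0, O_y = 95.00 kN, M_O = 479.0 kN·m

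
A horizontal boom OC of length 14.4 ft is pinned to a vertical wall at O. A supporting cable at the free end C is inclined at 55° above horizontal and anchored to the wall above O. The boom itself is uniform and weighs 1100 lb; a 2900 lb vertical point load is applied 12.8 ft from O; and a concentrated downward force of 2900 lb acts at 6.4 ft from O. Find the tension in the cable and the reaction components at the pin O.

T = 5392 lb, O_x = 3093 lb, O_y = 2483 lb

ΣM about O: T·sin55°·14.4 − 1100·7.2 − 2900·12.8 − 2900·6.4 = 0 → T = 63600/(14.4·0.819152) = 5391.75 ≈ 5392 lb.
ΣF_x = 0: O_x − T·cos55° = 0 → O_x = 5391.75 × 0.573576 = 3093 lb.
ΣF_y = 0: O_y + T·sin55° − 1100 − 2900 − 2900 = 0 → O_y = 6900 − 5391.75 × 0.819152 = 2483 lb.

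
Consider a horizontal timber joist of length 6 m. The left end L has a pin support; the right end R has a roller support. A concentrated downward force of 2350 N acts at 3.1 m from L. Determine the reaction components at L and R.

L_x = 0, L_y = 1136 N, R_y = 1214 N

ΣM about L: R_y·6 − 2350·3.1 = 0 → R_y = 7285/6 = 1214.17 ≈ 1214 N.
ΣF_y = 0: L_y + 1214.17 − 2350 = 0 → L_y = 1136 N.
ΣF_x = 0: no horizontal applied forces, so L_x = 0.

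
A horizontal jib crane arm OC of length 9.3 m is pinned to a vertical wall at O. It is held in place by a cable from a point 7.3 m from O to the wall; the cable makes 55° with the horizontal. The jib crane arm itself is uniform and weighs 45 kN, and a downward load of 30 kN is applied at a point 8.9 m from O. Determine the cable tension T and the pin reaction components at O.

T = 79.64 kN, O_x = 45.68 kN, O_y = 9.760 kN

ΣM about O: T·sin55°·7.3 − 45·4.65 − 30·8.9 = 0 → T = 476.25/(7.3·0.819152) = 79.643 ≈ 79.64 kN.
ΣF_x = 0: O_x − T·cos55° = 0 → O_x = 79.643 × 0.573576 = 45.68 kN.
ΣF_y = 0: O_y + T·sin55° − 45 − 30 = 0 → O_y = 75 − 79.643 × 0.819152 = 9.760 kN.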